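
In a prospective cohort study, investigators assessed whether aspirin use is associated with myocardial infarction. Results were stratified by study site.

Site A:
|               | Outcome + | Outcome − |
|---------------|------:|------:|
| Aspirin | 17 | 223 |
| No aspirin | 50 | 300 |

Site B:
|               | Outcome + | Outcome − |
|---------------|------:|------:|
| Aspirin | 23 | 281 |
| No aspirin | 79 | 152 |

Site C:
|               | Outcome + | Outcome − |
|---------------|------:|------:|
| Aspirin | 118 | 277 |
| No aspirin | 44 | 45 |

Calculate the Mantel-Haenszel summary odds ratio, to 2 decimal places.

OR_MH = Σ(aᵢdᵢ/nᵢ) / Σ(bᵢcᵢ/nᵢ), where nᵢ is the stratum total.
Stratum 1 (Site A): n = 590; a·d/n = 17·300/590 = 8.6441; b·c/n = 223·50/590 = 18.8983
Stratum 2 (Site B): n = 535; a·d/n = 23·152/535 = 6.5346; b·c/n = 281·79/535 = 41.4935
Stratum 3 (Site C): n = 484; a·d/n = 118·45/484 = 10.9711; b·c/n = 277·44/484 = 25.1818
OR_MH = (8.6441 + 6.5346 + 10.9711) / (18.8983 + 41.4935 + 25.1818) = 26.1497 / 85.5736 = 0.30558

0.31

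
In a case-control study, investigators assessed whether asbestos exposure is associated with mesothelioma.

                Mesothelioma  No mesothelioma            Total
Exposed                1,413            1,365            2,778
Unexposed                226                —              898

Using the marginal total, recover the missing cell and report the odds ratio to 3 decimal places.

The missing cell is in the unexposed row: 898 − 226 = 672.
So a = 1413, b = 1365, c = 226, d = 672.
OR = (a·d)/(b·c) = (1413 × 672) / (1365 × 226) = 949536 / 308490 = 3.07801

3.078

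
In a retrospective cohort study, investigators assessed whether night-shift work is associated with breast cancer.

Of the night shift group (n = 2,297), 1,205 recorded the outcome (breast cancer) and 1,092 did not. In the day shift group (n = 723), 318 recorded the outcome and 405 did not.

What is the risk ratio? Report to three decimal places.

From the description: a = 1205, b = 1092, c = 318, d = 405.
Risk in exposed = 1205/2297 = 0.52460; risk in unexposed = 318/723 = 0.43983.
RR = 0.52460 / 0.43983 = 1.19272
The risk among the exposed is 1.19 times that among the unexposed.

1.193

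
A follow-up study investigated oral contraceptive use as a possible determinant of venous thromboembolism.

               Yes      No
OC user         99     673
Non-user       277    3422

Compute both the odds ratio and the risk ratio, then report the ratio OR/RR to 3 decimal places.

Cells: a = 99, b = 673, c = 277, d = 3422.
OR = (99·3422)/(673·277) = 338778/186421 = 1.81727
Risk in exposed = 99/772 = 0.12824; risk in unexposed = 277/3699 = 0.07489; RR = 1.71247
OR/RR = 1.81727 / 1.71247 = 1.06120
The outcome is not rare, so the OR lies further from 1 than the RR.

1.061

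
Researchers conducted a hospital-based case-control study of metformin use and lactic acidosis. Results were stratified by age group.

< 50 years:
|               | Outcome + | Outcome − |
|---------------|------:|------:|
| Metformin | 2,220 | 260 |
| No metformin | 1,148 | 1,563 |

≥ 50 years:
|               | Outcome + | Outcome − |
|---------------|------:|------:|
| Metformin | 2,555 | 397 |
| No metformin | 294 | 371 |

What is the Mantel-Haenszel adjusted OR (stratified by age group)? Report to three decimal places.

OR_MH = Σ(aᵢdᵢ/nᵢ) / Σ(bᵢcᵢ/nᵢ), where nᵢ is the stratum total.
Stratum 1 (< 50 years): n = 5191; a·d/n = 2220·1563/5191 = 668.4377; b·c/n = 260·1148/5191 = 57.4995
Stratum 2 (≥ 50 years): n = 3617; a·d/n = 2555·371/3617 = 262.0694; b·c/n = 397·294/3617 = 32.2693
OR_MH = (668.4377 + 262.0694) / (57.4995 + 32.2693) = 930.5071 / 89.7688 = 10.36560

10.366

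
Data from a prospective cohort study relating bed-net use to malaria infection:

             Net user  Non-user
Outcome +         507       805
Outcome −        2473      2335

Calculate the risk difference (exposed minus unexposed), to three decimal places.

-0.086

Reading the table with exposure as columns: a = 507 (Net user, case), b = 2473 (Net user, non-case), c = 805 (Non-user, case), d = 2335.
Risk in exposed = 507/2980 = 0.170134; risk in unexposed = 805/3140 = 0.256369.
Risk difference = 0.170134 − 0.256369 = -0.086235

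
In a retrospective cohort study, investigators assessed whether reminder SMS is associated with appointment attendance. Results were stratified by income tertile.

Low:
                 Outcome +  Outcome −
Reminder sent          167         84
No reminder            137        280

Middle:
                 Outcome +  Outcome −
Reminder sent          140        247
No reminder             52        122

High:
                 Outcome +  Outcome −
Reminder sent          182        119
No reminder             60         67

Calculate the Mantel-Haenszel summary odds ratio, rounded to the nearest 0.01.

2.27

OR_MH = Σ(aᵢdᵢ/nᵢ) / Σ(bᵢcᵢ/nᵢ), where nᵢ is the stratum total.
Stratum 1 (Low): n = 668; a·d/n = 167·280/668 = 70.0000; b·c/n = 84·137/668 = 17.2275
Stratum 2 (Middle): n = 561; a·d/n = 140·122/561 = 30.4456; b·c/n = 247·52/561 = 22.8948
Stratum 3 (High): n = 428; a·d/n = 182·67/428 = 28.4907; b·c/n = 119·60/428 = 16.6822
OR_MH = (70.0000 + 30.4456 + 28.4907) / (17.2275 + 22.8948 + 16.6822) = 128.9363 / 56.8046 = 2.26982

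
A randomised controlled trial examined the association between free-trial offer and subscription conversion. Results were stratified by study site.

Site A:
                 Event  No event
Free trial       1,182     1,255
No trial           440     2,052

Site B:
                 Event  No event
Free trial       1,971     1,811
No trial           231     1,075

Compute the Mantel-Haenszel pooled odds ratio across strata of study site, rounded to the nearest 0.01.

OR_MH = Σ(aᵢdᵢ/nᵢ) / Σ(bᵢcᵢ/nᵢ), where nᵢ is the stratum total.
Stratum 1 (Site A): n = 4929; a·d/n = 1182·2052/4929 = 492.0803; b·c/n = 1255·440/4929 = 112.0308
Stratum 2 (Site B): n = 5088; a·d/n = 1971·1075/5088 = 416.4357; b·c/n = 1811·231/5088 = 82.2211
OR_MH = (492.0803 + 416.4357) / (112.0308 + 82.2211) = 908.5161 / 194.2519 = 4.67700

4.68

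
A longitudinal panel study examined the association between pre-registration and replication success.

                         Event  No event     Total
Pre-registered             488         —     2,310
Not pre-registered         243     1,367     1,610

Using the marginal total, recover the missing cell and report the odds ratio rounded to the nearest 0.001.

1.507

The missing cell is in the exposed row: 2310 − 488 = 1822.
So a = 488, b = 1822, c = 243, d = 1367.
OR = (a·d)/(b·c) = (488 × 1367) / (1822 × 243) = 667096 / 442746 = 1.50672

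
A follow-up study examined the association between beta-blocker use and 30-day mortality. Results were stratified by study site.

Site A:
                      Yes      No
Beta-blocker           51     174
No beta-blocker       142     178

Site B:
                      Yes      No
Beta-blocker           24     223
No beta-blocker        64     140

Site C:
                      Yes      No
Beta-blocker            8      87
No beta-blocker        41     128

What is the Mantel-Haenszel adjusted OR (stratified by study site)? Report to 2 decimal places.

0.31

OR_MH = Σ(aᵢdᵢ/nᵢ) / Σ(bᵢcᵢ/nᵢ), where nᵢ is the stratum total.
Stratum 1 (Site A): n = 545; a·d/n = 51·178/545 = 16.6569; b·c/n = 174·142/545 = 45.3358
Stratum 2 (Site B): n = 451; a·d/n = 24·140/451 = 7.4501; b·c/n = 223·64/451 = 31.6452
Stratum 3 (Site C): n = 264; a·d/n = 8·128/264 = 3.8788; b·c/n = 87·41/264 = 13.5114
OR_MH = (16.6569 + 7.4501 + 3.8788) / (45.3358 + 31.6452 + 13.5114) = 27.9858 / 90.4924 = 0.30926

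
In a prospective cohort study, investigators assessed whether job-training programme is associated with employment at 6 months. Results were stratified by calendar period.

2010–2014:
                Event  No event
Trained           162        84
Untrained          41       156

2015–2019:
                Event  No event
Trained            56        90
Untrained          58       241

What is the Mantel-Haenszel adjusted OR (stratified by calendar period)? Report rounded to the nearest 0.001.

OR_MH = Σ(aᵢdᵢ/nᵢ) / Σ(bᵢcᵢ/nᵢ), where nᵢ is the stratum total.
Stratum 1 (2010–2014): n = 443; a·d/n = 162·156/443 = 57.0474; b·c/n = 84·41/443 = 7.7743
Stratum 2 (2015–2019): n = 445; a·d/n = 56·241/445 = 30.3281; b·c/n = 90·58/445 = 11.7303
OR_MH = (57.0474 + 30.3281) / (7.7743 + 11.7303) = 87.3755 / 19.5046 = 4.47974

4.480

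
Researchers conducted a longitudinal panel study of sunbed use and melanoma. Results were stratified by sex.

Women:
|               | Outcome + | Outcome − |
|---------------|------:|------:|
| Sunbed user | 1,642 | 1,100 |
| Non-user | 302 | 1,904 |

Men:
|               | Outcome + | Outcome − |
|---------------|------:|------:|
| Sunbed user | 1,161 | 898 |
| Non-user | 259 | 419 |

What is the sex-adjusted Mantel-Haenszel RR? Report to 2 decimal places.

RR_MH = Σ(aᵢ·n₀ᵢ/nᵢ) / Σ(cᵢ·n₁ᵢ/nᵢ), with n₁ᵢ = aᵢ+bᵢ (exposed), n₀ᵢ = cᵢ+dᵢ (unexposed), nᵢ = n₁ᵢ+n₀ᵢ.
Stratum 1 (Women): n₁ = 2742, n₀ = 2206, n = 4948; a·n₀/n = 1642·2206/4948 = 732.0639; c·n₁/n = 302·2742/4948 = 167.3573
Stratum 2 (Men): n₁ = 2059, n₀ = 678, n = 2737; a·n₀/n = 1161·678/2737 = 287.5988; c·n₁/n = 259·2059/2737 = 194.8414
RR_MH = (732.0639 + 287.5988) / (167.3573 + 194.8414) = 1019.6627 / 362.1987 = 2.81520

2.82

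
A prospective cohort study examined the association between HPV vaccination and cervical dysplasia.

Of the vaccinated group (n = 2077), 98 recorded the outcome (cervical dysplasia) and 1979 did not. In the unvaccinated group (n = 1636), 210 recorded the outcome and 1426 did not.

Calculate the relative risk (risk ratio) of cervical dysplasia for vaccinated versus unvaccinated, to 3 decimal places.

From the description: a = 98, b = 1979, c = 210, d = 1426.
Risk in exposed = 98/2077 = 0.04718; risk in unexposed = 210/1636 = 0.12836.
RR = 0.04718 / 0.12836 = 0.36758
The risk is 63% lower among the exposed than among the unexposed.

0.368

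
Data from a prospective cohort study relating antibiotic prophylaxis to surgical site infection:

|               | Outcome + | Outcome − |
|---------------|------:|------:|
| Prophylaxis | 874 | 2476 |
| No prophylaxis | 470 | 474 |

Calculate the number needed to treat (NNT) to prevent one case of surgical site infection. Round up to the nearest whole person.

Risk in treated group = 874/3350 = 0.26090; risk in control = 470/944 = 0.49788.
Absolute risk reduction = 0.49788 − 0.26090 = 0.23699
NNT = 1 / ARR = 1 / 0.23699 = 4.220 → round up → 5

5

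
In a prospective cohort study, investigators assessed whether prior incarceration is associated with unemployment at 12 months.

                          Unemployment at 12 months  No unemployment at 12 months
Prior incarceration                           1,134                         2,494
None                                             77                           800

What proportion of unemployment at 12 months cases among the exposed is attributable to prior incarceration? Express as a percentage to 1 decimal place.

Cells: a = 1134, b = 2494, c = 77, d = 800.
Risk in exposed = 1134/3628 = 0.31257; risk in unexposed = 77/877 = 0.08780.
RR = 0.31257/0.08780 = 3.56004
AR% = (RR − 1)/RR × 100 = (3.56004 − 1)/3.56004 × 100 = 71.9104%

71.9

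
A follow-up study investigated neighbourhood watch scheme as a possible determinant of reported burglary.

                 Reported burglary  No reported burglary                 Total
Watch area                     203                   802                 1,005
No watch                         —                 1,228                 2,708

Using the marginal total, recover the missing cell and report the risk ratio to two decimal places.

The missing cell is in the unexposed row: 2708 − 1228 = 1480.
So a = 203, b = 802, c = 1480, d = 1228.
RR = [a/(a+b)] / [c/(c+d)] = (203/1005) / (1480/2708) = 0.20199/0.54653 = 0.36959

0.37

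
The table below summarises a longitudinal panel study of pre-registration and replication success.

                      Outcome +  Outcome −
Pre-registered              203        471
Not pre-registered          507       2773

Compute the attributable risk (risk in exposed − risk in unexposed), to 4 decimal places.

0.1466

Cells: a = 203, b = 471, c = 507, d = 2773.
Risk in exposed = 203/674 = 0.301187; risk in unexposed = 507/3280 = 0.154573.
Risk difference = 0.301187 − 0.154573 = 0.146614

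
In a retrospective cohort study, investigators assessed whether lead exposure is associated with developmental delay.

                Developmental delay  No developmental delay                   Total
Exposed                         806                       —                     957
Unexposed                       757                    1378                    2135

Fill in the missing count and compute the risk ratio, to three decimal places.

2.375

The missing cell is in the exposed row: 957 − 806 = 151.
So a = 806, b = 151, c = 757, d = 1378.
RR = [a/(a+b)] / [c/(c+d)] = (806/957) / (757/2135) = 0.84222/0.35457 = 2.37534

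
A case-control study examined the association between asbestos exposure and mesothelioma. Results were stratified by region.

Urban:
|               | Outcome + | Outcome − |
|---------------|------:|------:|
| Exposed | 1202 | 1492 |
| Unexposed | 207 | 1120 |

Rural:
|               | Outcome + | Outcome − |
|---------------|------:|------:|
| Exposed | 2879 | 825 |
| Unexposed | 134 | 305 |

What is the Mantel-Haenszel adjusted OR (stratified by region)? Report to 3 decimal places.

OR_MH = Σ(aᵢdᵢ/nᵢ) / Σ(bᵢcᵢ/nᵢ), where nᵢ is the stratum total.
Stratum 1 (Urban): n = 4021; a·d/n = 1202·1120/4021 = 334.8023; b·c/n = 1492·207/4021 = 76.8078
Stratum 2 (Rural): n = 4143; a·d/n = 2879·305/4143 = 211.9467; b·c/n = 825·134/4143 = 26.6836
OR_MH = (334.8023 + 211.9467) / (76.8078 + 26.6836) = 546.7489 / 103.4913 = 5.28304

5.283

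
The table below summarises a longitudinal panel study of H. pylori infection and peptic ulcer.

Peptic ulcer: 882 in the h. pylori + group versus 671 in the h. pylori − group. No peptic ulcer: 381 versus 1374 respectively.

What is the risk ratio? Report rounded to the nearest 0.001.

From the description: a = 882, b = 381, c = 671, d = 1374.
Risk in exposed = 882/1263 = 0.69834; risk in unexposed = 671/2045 = 0.32812.
RR = 0.69834 / 0.32812 = 2.12832
The risk among the exposed is 2.13 times that among the unexposed.

2.128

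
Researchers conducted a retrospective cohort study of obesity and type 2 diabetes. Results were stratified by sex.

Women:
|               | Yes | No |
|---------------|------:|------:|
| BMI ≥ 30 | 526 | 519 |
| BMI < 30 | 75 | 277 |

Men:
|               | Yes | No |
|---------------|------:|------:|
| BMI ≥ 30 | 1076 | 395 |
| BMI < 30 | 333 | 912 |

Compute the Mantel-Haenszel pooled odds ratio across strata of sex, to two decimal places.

OR_MH = Σ(aᵢdᵢ/nᵢ) / Σ(bᵢcᵢ/nᵢ), where nᵢ is the stratum total.
Stratum 1 (Women): n = 1397; a·d/n = 526·277/1397 = 104.2963; b·c/n = 519·75/1397 = 27.8633
Stratum 2 (Men): n = 2716; a·d/n = 1076·912/2716 = 361.3078; b·c/n = 395·333/2716 = 48.4297
OR_MH = (104.2963 + 361.3078) / (27.8633 + 48.4297) = 465.6042 / 76.2930 = 6.10285

6.10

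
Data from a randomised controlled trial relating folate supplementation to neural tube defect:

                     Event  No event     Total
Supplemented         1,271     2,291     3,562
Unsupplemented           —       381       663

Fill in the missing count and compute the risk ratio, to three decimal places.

0.839

The missing cell is in the unexposed row: 663 − 381 = 282.
So a = 1271, b = 2291, c = 282, d = 381.
RR = [a/(a+b)] / [c/(c+d)] = (1271/3562) / (282/663) = 0.35682/0.42534 = 0.83891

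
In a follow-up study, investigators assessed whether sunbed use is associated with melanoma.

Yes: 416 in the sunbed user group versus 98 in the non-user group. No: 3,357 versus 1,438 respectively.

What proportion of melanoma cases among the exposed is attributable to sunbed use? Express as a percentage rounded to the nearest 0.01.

From the description: a = 416, b = 3357, c = 98, d = 1438.
Risk in exposed = 416/3773 = 0.11026; risk in unexposed = 98/1536 = 0.06380.
RR = 0.11026/0.06380 = 1.72811
AR% = (RR − 1)/RR × 100 = (1.72811 − 1)/1.72811 × 100 = 42.1334%

42.13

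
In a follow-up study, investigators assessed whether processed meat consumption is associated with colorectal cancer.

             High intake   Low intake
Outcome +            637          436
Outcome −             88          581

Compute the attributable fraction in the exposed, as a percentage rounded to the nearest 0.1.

51.2

Reading the table with exposure as columns: a = 637 (High intake, case), b = 88 (High intake, non-case), c = 436 (Low intake, case), d = 581.
Risk in exposed = 637/725 = 0.87862; risk in unexposed = 436/1017 = 0.42871.
RR = 0.87862/0.42871 = 2.04944
AR% = (RR − 1)/RR × 100 = (2.04944 − 1)/2.04944 × 100 = 51.2063%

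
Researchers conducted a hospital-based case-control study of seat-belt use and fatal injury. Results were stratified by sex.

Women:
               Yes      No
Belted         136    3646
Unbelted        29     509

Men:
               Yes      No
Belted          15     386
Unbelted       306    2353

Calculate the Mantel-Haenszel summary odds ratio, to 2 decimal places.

OR_MH = Σ(aᵢdᵢ/nᵢ) / Σ(bᵢcᵢ/nᵢ), where nᵢ is the stratum total.
Stratum 1 (Women): n = 4320; a·d/n = 136·509/4320 = 16.0241; b·c/n = 3646·29/4320 = 24.4755
Stratum 2 (Men): n = 3060; a·d/n = 15·2353/3060 = 11.5343; b·c/n = 386·306/3060 = 38.6000
OR_MH = (16.0241 + 11.5343) / (24.4755 + 38.6000) = 27.5584 / 63.0755 = 0.43691

0.44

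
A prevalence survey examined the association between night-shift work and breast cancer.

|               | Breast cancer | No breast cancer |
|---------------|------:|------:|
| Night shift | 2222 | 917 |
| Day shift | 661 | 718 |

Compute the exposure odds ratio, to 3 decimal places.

2.632

Cells: a = 2222, b = 917, c = 661, d = 718.
OR = (a·d)/(b·c) = (2222 × 718) / (917 × 661) = 1595396 / 606137 = 2.63207
The odds of breast cancer are about 2.63 times as high in the night shift group.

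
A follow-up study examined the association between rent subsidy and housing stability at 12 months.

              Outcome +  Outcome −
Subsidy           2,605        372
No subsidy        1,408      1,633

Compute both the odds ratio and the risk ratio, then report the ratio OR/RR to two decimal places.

Cells: a = 2605, b = 372, c = 1408, d = 1633.
OR = (2605·1633)/(372·1408) = 4253965/523776 = 8.12173
Risk in exposed = 2605/2977 = 0.87504; risk in unexposed = 1408/3041 = 0.46301; RR = 1.88992
OR/RR = 8.12173 / 1.88992 = 4.29740
The outcome is not rare, so the OR lies further from 1 than the RR.

4.30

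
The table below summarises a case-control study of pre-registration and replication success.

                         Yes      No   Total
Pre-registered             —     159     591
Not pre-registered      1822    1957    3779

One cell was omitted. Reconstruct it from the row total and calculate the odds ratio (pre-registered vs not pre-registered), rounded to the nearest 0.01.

2.92

The missing cell is in the exposed row: 591 − 159 = 432.
So a = 432, b = 159, c = 1822, d = 1957.
OR = (a·d)/(b·c) = (432 × 1957) / (159 × 1822) = 845424 / 289698 = 2.91829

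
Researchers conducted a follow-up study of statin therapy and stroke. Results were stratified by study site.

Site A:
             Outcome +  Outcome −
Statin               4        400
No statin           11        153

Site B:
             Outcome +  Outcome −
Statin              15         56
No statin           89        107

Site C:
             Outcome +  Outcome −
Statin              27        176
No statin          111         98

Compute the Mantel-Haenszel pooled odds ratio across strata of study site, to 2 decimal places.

OR_MH = Σ(aᵢdᵢ/nᵢ) / Σ(bᵢcᵢ/nᵢ), where nᵢ is the stratum total.
Stratum 1 (Site A): n = 568; a·d/n = 4·153/568 = 1.0775; b·c/n = 400·11/568 = 7.7465
Stratum 2 (Site B): n = 267; a·d/n = 15·107/267 = 6.0112; b·c/n = 56·89/267 = 18.6667
Stratum 3 (Site C): n = 412; a·d/n = 27·98/412 = 6.4223; b·c/n = 176·111/412 = 47.4175
OR_MH = (1.0775 + 6.0112 + 6.4223) / (7.7465 + 18.6667 + 47.4175) = 13.5110 / 73.8306 = 0.18300

0.18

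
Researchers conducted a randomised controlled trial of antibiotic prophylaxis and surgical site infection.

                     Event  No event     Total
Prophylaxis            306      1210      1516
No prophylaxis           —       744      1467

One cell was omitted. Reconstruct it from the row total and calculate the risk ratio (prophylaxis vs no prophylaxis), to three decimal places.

The missing cell is in the unexposed row: 1467 − 744 = 723.
So a = 306, b = 1210, c = 723, d = 744.
RR = [a/(a+b)] / [c/(c+d)] = (306/1516) / (723/1467) = 0.20185/0.49284 = 0.40956

0.410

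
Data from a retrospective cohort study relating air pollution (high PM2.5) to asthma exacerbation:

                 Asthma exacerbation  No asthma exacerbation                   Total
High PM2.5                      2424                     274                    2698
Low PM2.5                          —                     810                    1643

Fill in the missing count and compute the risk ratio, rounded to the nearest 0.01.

The missing cell is in the unexposed row: 1643 − 810 = 833.
So a = 2424, b = 274, c = 833, d = 810.
RR = [a/(a+b)] / [c/(c+d)] = (2424/2698) / (833/1643) = 0.89844/0.50700 = 1.77208

1.77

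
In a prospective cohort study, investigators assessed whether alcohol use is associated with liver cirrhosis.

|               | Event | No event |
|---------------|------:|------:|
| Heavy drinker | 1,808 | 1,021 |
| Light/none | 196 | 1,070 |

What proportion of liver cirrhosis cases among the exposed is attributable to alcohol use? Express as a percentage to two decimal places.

75.78

Cells: a = 1808, b = 1021, c = 196, d = 1070.
Risk in exposed = 1808/2829 = 0.63910; risk in unexposed = 196/1266 = 0.15482.
RR = 0.63910/0.15482 = 4.12803
AR% = (RR − 1)/RR × 100 = (4.12803 − 1)/4.12803 × 100 = 75.7754%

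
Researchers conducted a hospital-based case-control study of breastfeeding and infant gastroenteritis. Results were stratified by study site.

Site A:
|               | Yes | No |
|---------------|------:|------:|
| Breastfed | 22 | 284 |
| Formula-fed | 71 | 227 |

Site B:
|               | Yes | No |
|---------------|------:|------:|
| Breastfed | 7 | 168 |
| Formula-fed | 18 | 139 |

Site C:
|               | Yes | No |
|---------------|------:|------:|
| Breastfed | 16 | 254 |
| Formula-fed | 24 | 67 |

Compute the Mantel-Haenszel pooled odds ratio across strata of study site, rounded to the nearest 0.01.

OR_MH = Σ(aᵢdᵢ/nᵢ) / Σ(bᵢcᵢ/nᵢ), where nᵢ is the stratum total.
Stratum 1 (Site A): n = 604; a·d/n = 22·227/604 = 8.2682; b·c/n = 284·71/604 = 33.3841
Stratum 2 (Site B): n = 332; a·d/n = 7·139/332 = 2.9307; b·c/n = 168·18/332 = 9.1084
Stratum 3 (Site C): n = 361; a·d/n = 16·67/361 = 2.9695; b·c/n = 254·24/361 = 16.8864
OR_MH = (8.2682 + 2.9307 + 2.9695) / (33.3841 + 9.1084 + 16.8864) = 14.1685 / 59.3790 = 0.23861

0.24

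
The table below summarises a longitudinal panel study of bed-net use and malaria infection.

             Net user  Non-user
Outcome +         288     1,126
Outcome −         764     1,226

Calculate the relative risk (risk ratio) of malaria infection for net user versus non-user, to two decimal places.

Reading the table with exposure as columns: a = 288 (Net user, case), b = 764 (Net user, non-case), c = 1126 (Non-user, case), d = 1226.
Risk in exposed = 288/1052 = 0.27376; risk in unexposed = 1126/2352 = 0.47874.
RR = 0.27376 / 0.47874 = 0.57184
The risk is 43% lower among the exposed than among the unexposed.

0.57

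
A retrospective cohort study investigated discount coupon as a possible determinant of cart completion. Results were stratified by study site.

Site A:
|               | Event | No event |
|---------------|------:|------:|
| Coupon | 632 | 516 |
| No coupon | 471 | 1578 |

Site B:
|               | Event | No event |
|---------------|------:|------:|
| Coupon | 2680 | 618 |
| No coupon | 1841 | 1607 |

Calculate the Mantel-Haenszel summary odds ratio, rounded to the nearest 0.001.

OR_MH = Σ(aᵢdᵢ/nᵢ) / Σ(bᵢcᵢ/nᵢ), where nᵢ is the stratum total.
Stratum 1 (Site A): n = 3197; a·d/n = 632·1578/3197 = 311.9475; b·c/n = 516·471/3197 = 76.0200
Stratum 2 (Site B): n = 6746; a·d/n = 2680·1607/6746 = 638.4168; b·c/n = 618·1841/6746 = 168.6537
OR_MH = (311.9475 + 638.4168) / (76.0200 + 168.6537) = 950.3643 / 244.6737 = 3.88421

3.884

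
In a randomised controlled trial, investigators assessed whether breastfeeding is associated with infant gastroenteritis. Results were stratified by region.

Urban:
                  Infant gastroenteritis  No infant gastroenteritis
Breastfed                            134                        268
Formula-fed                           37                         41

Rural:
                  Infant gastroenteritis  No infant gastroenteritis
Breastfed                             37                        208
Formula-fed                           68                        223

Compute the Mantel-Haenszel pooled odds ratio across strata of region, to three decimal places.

OR_MH = Σ(aᵢdᵢ/nᵢ) / Σ(bᵢcᵢ/nᵢ), where nᵢ is the stratum total.
Stratum 1 (Urban): n = 480; a·d/n = 134·41/480 = 11.4458; b·c/n = 268·37/480 = 20.6583
Stratum 2 (Rural): n = 536; a·d/n = 37·223/536 = 15.3937; b·c/n = 208·68/536 = 26.3881
OR_MH = (11.4458 + 15.3937) / (20.6583 + 26.3881) = 26.8395 / 47.0464 = 0.57049

0.570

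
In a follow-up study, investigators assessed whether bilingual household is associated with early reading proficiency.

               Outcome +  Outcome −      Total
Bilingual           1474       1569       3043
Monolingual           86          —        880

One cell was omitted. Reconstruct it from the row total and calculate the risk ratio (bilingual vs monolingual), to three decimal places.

4.957

The missing cell is in the unexposed row: 880 − 86 = 794.
So a = 1474, b = 1569, c = 86, d = 794.
RR = [a/(a+b)] / [c/(c+d)] = (1474/3043) / (86/880) = 0.48439/0.09773 = 4.95655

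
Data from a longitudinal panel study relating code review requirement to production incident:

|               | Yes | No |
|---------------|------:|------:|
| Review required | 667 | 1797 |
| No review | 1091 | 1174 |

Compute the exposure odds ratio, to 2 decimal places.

0.40

Cells: a = 667, b = 1797, c = 1091, d = 1174.
OR = (a·d)/(b·c) = (667 × 1174) / (1797 × 1091) = 783058 / 1960527 = 0.39941
Exposure is associated with lower odds of production incident (OR = 0.40 < 1).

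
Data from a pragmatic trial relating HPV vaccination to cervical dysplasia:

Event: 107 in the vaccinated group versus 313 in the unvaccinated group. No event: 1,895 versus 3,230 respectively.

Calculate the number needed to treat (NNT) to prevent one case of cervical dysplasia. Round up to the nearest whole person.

29

Risk in treated group = 107/2002 = 0.05345; risk in control = 313/3543 = 0.08834.
Absolute risk reduction = 0.08834 − 0.05345 = 0.03490
NNT = 1 / ARR = 1 / 0.03490 = 28.656 → round up → 29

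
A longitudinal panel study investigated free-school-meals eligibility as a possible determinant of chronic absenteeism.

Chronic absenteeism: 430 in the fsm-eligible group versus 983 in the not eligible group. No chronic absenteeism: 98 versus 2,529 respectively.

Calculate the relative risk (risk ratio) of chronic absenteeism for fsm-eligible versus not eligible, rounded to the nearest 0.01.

2.91

From the description: a = 430, b = 98, c = 983, d = 2529.
Risk in exposed = 430/528 = 0.81439; risk in unexposed = 983/3512 = 0.27990.
RR = 0.81439 / 0.27990 = 2.90961
The risk among the exposed is 2.91 times that among the unexposed.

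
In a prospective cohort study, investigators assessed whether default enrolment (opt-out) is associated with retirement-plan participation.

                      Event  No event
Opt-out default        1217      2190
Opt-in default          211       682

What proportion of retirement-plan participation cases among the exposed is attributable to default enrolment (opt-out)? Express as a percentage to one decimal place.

33.9

Cells: a = 1217, b = 2190, c = 211, d = 682.
Risk in exposed = 1217/3407 = 0.35721; risk in unexposed = 211/893 = 0.23628.
RR = 0.35721/0.23628 = 1.51178
AR% = (RR − 1)/RR × 100 = (1.51178 − 1)/1.51178 × 100 = 33.8526%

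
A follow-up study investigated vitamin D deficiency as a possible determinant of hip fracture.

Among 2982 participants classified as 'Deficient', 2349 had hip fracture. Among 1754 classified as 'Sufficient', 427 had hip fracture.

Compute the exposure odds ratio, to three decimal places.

11.532

From the description: a = 2349, b = 633, c = 427, d = 1327.
OR = (a·d)/(b·c) = (2349 × 1327) / (633 × 427) = 3117123 / 270291 = 11.53247
The odds of hip fracture are about 11.53 times as high in the deficient group.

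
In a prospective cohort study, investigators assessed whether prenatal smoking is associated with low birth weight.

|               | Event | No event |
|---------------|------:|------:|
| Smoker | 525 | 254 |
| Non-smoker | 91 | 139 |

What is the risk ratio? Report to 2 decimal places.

Cells: a = 525, b = 254, c = 91, d = 139.
Risk in exposed = 525/779 = 0.67394; risk in unexposed = 91/230 = 0.39565.
RR = 0.67394 / 0.39565 = 1.70337
The risk among the exposed is 1.70 times that among the unexposed.

1.70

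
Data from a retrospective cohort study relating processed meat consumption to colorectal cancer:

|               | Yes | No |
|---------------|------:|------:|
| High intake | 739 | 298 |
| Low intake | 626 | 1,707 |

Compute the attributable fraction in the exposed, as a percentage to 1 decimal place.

Cells: a = 739, b = 298, c = 626, d = 1707.
Risk in exposed = 739/1037 = 0.71263; risk in unexposed = 626/2333 = 0.26832.
RR = 0.71263/0.26832 = 2.65587
AR% = (RR − 1)/RR × 100 = (2.65587 − 1)/2.65587 × 100 = 62.3475%

62.3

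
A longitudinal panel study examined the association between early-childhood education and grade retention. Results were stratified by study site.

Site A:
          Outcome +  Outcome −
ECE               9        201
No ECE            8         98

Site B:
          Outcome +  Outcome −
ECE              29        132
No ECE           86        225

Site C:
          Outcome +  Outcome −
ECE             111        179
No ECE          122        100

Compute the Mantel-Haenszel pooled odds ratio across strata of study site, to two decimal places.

0.53

OR_MH = Σ(aᵢdᵢ/nᵢ) / Σ(bᵢcᵢ/nᵢ), where nᵢ is the stratum total.
Stratum 1 (Site A): n = 316; a·d/n = 9·98/316 = 2.7911; b·c/n = 201·8/316 = 5.0886
Stratum 2 (Site B): n = 472; a·d/n = 29·225/472 = 13.8242; b·c/n = 132·86/472 = 24.0508
Stratum 3 (Site C): n = 512; a·d/n = 111·100/512 = 21.6797; b·c/n = 179·122/512 = 42.6523
OR_MH = (2.7911 + 13.8242 + 21.6797) / (5.0886 + 24.0508 + 42.6523) = 38.2950 / 71.7918 = 0.53342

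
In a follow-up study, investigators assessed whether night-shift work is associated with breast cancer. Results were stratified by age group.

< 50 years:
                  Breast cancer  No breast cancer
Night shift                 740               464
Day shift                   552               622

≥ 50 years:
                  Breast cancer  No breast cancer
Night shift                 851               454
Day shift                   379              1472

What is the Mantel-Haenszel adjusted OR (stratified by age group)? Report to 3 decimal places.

OR_MH = Σ(aᵢdᵢ/nᵢ) / Σ(bᵢcᵢ/nᵢ), where nᵢ is the stratum total.
Stratum 1 (< 50 years): n = 2378; a·d/n = 740·622/2378 = 193.5576; b·c/n = 464·552/2378 = 107.7073
Stratum 2 (≥ 50 years): n = 3156; a·d/n = 851·1472/3156 = 396.9176; b·c/n = 454·379/3156 = 54.5203
OR_MH = (193.5576 + 396.9176) / (107.7073 + 54.5203) = 590.4752 / 162.2276 = 3.63980

3.640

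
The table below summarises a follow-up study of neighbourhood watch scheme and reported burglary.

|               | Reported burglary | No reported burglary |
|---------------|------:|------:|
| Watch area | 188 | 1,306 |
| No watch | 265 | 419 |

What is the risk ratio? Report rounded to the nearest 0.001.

Cells: a = 188, b = 1306, c = 265, d = 419.
Risk in exposed = 188/1494 = 0.12584; risk in unexposed = 265/684 = 0.38743.
RR = 0.12584 / 0.38743 = 0.32480
The risk is 68% lower among the exposed than among the unexposed.

0.325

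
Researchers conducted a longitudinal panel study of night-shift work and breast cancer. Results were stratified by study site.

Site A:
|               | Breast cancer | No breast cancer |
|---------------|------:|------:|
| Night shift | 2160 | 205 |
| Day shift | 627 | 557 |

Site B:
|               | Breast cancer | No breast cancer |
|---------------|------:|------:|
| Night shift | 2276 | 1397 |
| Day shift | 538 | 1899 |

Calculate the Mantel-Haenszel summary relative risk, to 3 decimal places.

2.197

RR_MH = Σ(aᵢ·n₀ᵢ/nᵢ) / Σ(cᵢ·n₁ᵢ/nᵢ), with n₁ᵢ = aᵢ+bᵢ (exposed), n₀ᵢ = cᵢ+dᵢ (unexposed), nᵢ = n₁ᵢ+n₀ᵢ.
Stratum 1 (Site A): n₁ = 2365, n₀ = 1184, n = 3549; a·n₀/n = 2160·1184/3549 = 720.6086; c·n₁/n = 627·2365/3549 = 417.8233
Stratum 2 (Site B): n₁ = 3673, n₀ = 2437, n = 6110; a·n₀/n = 2276·2437/6110 = 907.7925; c·n₁/n = 538·3673/6110 = 323.4164
RR_MH = (720.6086 + 907.7925) / (417.8233 + 323.4164) = 1628.4011 / 741.2397 = 2.19686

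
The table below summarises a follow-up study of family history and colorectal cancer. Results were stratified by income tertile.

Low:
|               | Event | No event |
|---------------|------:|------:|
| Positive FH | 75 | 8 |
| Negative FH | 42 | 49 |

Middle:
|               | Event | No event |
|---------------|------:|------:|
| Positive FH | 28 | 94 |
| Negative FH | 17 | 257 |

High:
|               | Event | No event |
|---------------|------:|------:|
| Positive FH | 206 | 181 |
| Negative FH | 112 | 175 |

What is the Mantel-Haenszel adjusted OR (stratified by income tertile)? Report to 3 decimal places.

OR_MH = Σ(aᵢdᵢ/nᵢ) / Σ(bᵢcᵢ/nᵢ), where nᵢ is the stratum total.
Stratum 1 (Low): n = 174; a·d/n = 75·49/174 = 21.1207; b·c/n = 8·42/174 = 1.9310
Stratum 2 (Middle): n = 396; a·d/n = 28·257/396 = 18.1717; b·c/n = 94·17/396 = 4.0354
Stratum 3 (High): n = 674; a·d/n = 206·175/674 = 53.4866; b·c/n = 181·112/674 = 30.0772
OR_MH = (21.1207 + 18.1717 + 53.4866) / (1.9310 + 4.0354 + 30.0772) = 92.7791 / 36.0435 = 2.57408

2.574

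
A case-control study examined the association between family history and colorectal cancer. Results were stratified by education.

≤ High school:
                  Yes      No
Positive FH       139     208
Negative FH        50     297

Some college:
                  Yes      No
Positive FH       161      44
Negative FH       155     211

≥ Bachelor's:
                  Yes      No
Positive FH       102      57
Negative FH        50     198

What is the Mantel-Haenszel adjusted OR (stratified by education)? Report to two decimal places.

OR_MH = Σ(aᵢdᵢ/nᵢ) / Σ(bᵢcᵢ/nᵢ), where nᵢ is the stratum total.
Stratum 1 (≤ High school): n = 694; a·d/n = 139·297/694 = 59.4856; b·c/n = 208·50/694 = 14.9856
Stratum 2 (Some college): n = 571; a·d/n = 161·211/571 = 59.4939; b·c/n = 44·155/571 = 11.9440
Stratum 3 (≥ Bachelor's): n = 407; a·d/n = 102·198/407 = 49.6216; b·c/n = 57·50/407 = 7.0025
OR_MH = (59.4856 + 59.4939 + 49.6216) / (14.9856 + 11.9440 + 7.0025) = 168.6011 / 33.9320 = 4.96879

4.97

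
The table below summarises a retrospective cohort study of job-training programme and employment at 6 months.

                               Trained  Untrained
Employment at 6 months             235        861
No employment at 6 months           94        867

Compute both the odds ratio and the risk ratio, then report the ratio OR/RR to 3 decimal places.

Reading the table with exposure as columns: a = 235 (Trained, case), b = 94 (Trained, non-case), c = 861 (Untrained, case), d = 867.
OR = (235·867)/(94·861) = 203745/80934 = 2.51742
Risk in exposed = 235/329 = 0.71429; risk in unexposed = 861/1728 = 0.49826; RR = 1.43355
OR/RR = 2.51742 / 1.43355 = 1.75608
The outcome is not rare, so the OR lies further from 1 than the RR.

1.756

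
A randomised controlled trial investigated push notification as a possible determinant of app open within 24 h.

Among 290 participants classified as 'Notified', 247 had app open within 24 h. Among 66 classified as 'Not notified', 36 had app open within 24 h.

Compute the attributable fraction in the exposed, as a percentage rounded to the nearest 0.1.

36.0

From the description: a = 247, b = 43, c = 36, d = 30.
Risk in exposed = 247/290 = 0.85172; risk in unexposed = 36/66 = 0.54545.
RR = 0.85172/0.54545 = 1.56149
AR% = (RR − 1)/RR × 100 = (1.56149 − 1)/1.56149 × 100 = 35.9588%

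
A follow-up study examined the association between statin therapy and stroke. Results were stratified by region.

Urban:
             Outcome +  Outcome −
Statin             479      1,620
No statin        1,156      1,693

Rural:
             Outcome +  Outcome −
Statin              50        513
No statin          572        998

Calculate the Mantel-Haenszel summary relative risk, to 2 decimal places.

RR_MH = Σ(aᵢ·n₀ᵢ/nᵢ) / Σ(cᵢ·n₁ᵢ/nᵢ), with n₁ᵢ = aᵢ+bᵢ (exposed), n₀ᵢ = cᵢ+dᵢ (unexposed), nᵢ = n₁ᵢ+n₀ᵢ.
Stratum 1 (Urban): n₁ = 2099, n₀ = 2849, n = 4948; a·n₀/n = 479·2849/4948 = 275.8025; c·n₁/n = 1156·2099/4948 = 490.3888
Stratum 2 (Rural): n₁ = 563, n₀ = 1570, n = 2133; a·n₀/n = 50·1570/2133 = 36.8026; c·n₁/n = 572·563/2133 = 150.9780
RR_MH = (275.8025 + 36.8026) / (490.3888 + 150.9780) = 312.6052 / 641.3668 = 0.48740

0.49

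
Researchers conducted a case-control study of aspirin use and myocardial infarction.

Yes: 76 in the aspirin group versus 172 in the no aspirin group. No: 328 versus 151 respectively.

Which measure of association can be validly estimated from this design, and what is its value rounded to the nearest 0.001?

0.203

From the description: a = 76, b = 328, c = 172, d = 151.
This is a case-control study: participants were sampled on outcome status, so risks in the source population cannot be estimated directly — relative risk is not valid here. The odds ratio is the appropriate measure.
OR = (a·d)/(b·c) = (76 × 151) / (328 × 172) = 11476 / 56416 = 0.20342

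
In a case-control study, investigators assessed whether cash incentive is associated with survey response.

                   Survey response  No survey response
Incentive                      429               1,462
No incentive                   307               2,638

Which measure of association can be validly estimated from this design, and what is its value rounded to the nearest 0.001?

Cells: a = 429, b = 1462, c = 307, d = 2638.
This is a case-control study: participants were sampled on outcome status, so risks in the source population cannot be estimated directly — relative risk is not valid here. The odds ratio is the appropriate measure.
OR = (a·d)/(b·c) = (429 × 2638) / (1462 × 307) = 1131702 / 448834 = 2.52143

2.521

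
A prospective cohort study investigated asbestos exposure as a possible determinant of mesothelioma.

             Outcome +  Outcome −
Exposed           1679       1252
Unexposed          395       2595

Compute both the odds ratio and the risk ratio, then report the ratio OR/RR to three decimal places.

2.032

Cells: a = 1679, b = 1252, c = 395, d = 2595.
OR = (1679·2595)/(1252·395) = 4357005/494540 = 8.81022
Risk in exposed = 1679/2931 = 0.57284; risk in unexposed = 395/2990 = 0.13211; RR = 4.33620
OR/RR = 8.81022 / 4.33620 = 2.03178
The outcome is not rare, so the OR lies further from 1 than the RR.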